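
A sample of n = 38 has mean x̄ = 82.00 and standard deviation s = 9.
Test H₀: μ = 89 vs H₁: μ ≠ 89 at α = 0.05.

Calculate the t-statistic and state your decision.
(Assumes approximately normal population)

df = n - 1 = 37
SE = s/√n = 9/√38 = 1.4600
t = (x̄ - μ₀)/SE = (82.00 - 89)/1.4600 = -4.7945
Critical value: t_{0.025,37} = ±2.026
p-value < 0.0001
Decision: reject H₀

Answer: t = -4.7945, reject H₀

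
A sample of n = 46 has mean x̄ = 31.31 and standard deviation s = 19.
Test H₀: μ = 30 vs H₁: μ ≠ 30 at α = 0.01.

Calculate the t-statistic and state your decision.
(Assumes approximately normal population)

df = n - 1 = 45
SE = s/√n = 19/√46 = 2.8014
t = (x̄ - μ₀)/SE = (31.31 - 30)/2.8014 = 0.4676
Critical value: t_{0.005,45} = ±2.690
p-value ≈ 0.6423
Decision: fail to reject H₀

Answer: t = 0.4676, fail to reject H₀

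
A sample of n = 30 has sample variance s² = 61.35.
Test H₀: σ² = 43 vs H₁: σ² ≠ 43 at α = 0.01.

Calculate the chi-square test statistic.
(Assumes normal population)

df = n - 1 = 29
χ² = (n-1)s²/σ₀² = 29×61.35/43 = 41.3756
Critical values: χ²_{0.995,29} = 13.121, χ²_{0.005,29} = 52.336
Rejection region: χ² < 13.121 or χ² > 52.336
Decision: fail to reject H₀

Answer: χ² = 41.3756, fail to reject H₀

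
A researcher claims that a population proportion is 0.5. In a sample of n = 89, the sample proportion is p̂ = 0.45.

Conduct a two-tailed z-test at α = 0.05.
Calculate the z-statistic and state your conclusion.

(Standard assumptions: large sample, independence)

H₀: p = 0.5, H₁: p ≠ 0.5
Standard error: SE = √(p₀(1-p₀)/n) = √(0.5×0.5/89) = 0.053000
z-statistic: z = (p̂ - p₀)/SE = (0.45 - 0.5)/0.053000 = -0.9434
Critical value: z_0.025 = ±1.960
p-value = 0.3455
Decision: fail to reject H₀ at α = 0.05

Answer: z = -0.9434, fail to reject H₀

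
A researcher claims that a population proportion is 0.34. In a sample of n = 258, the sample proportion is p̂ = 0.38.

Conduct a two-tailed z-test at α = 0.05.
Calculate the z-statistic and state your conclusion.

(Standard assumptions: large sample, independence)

Answer: z = 1.3563, fail to reject H₀

Derivation:
H₀: p = 0.34, H₁: p ≠ 0.34
Standard error: SE = √(p₀(1-p₀)/n) = √(0.34×0.66/258) = 0.029492
z-statistic: z = (p̂ - p₀)/SE = (0.38 - 0.34)/0.029492 = 1.3563
Critical value: z_0.025 = ±1.960
p-value = 0.1750
Decision: fail to reject H₀ at α = 0.05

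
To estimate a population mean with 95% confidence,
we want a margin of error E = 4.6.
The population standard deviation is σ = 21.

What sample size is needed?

Answer: n = 81

Derivation:
z_0.025 = 1.960
n = (z×σ/E)² = (1.960×21/4.6)²
n = 80.0636
Round up: n = 81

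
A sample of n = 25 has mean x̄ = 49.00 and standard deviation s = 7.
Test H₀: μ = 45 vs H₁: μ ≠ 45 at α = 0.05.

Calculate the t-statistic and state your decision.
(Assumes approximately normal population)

Answer: t = 2.8571, reject H₀

Derivation:
df = n - 1 = 24
SE = s/√n = 7/√25 = 1.4000
t = (x̄ - μ₀)/SE = (49.00 - 45)/1.4000 = 2.8571
Critical value: t_{0.025,24} = ±2.064
p-value ≈ 0.0087
Decision: reject H₀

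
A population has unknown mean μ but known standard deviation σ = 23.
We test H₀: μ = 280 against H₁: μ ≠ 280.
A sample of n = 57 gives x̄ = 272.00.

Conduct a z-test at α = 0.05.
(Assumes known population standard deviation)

Standard error: SE = σ/√n = 23/√57 = 3.0464
z-statistic: z = (x̄ - μ₀)/SE = (272.00 - 280)/3.0464 = -2.6261
Critical value: ±1.960
p-value = 0.0086
Decision: reject H₀

Answer: z = -2.6261, reject H₀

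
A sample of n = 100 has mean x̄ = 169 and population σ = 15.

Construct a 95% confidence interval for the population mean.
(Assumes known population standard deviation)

Confidence level: 95%, α = 0.05
z_0.025 = 1.960
SE = σ/√n = 15/√100 = 1.5000
Margin of error = 1.960 × 1.5000 = 2.9400
CI: x̄ ± margin = 169 ± 2.9400
CI: (166.0600, 171.9400)

Answer: (166.0600, 171.9400)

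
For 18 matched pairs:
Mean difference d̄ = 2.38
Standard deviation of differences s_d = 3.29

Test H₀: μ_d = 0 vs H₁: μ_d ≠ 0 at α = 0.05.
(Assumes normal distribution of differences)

df = n - 1 = 17
SE = s_d/√n = 3.29/√18 = 0.7755
t = d̄/SE = 2.38/0.7755 = 3.0690
Critical value: t_{0.025,17} = ±2.110
p-value ≈ 0.0070
Decision: reject H₀

Answer: t = 3.0690, reject H₀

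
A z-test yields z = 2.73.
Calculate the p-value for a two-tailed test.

Answer: p-value ≈ 0.0063

Derivation:
For z = 2.73:
p = 2×P(Z > |2.73|) = 2×(1 - Φ(2.73)) = 0.0063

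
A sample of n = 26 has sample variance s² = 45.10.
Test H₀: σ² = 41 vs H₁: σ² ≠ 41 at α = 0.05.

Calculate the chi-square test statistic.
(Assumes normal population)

Answer: χ² = 27.5000, fail to reject H₀

Derivation:
df = n - 1 = 25
χ² = (n-1)s²/σ₀² = 25×45.10/41 = 27.5000
Critical values: χ²_{0.975,25} = 13.120, χ²_{0.025,25} = 40.646
Rejection region: χ² < 13.120 or χ² > 40.646
Decision: fail to reject H₀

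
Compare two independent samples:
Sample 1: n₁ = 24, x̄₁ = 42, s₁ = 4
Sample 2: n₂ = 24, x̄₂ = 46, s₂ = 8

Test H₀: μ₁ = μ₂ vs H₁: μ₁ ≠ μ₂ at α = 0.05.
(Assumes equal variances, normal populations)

Answer: t = -2.1908, reject H₀

Derivation:
Pooled variance: s²_p = [23×4² + 23×8²]/(46) = 40.0000
s_p = 6.3246
SE = s_p×√(1/n₁ + 1/n₂) = 6.3246×√(1/24 + 1/24) = 1.8258
t = (x̄₁ - x̄₂)/SE = (42 - 46)/1.8258 = -2.1908
df = 46, t-critical = ±2.013
Decision: reject H₀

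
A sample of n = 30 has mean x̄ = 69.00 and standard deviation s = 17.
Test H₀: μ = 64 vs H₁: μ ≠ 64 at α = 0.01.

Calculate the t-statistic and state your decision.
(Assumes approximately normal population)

df = n - 1 = 29
SE = s/√n = 17/√30 = 3.1038
t = (x̄ - μ₀)/SE = (69.00 - 64)/3.1038 = 1.6109
Critical value: t_{0.005,29} = ±2.756
p-value ≈ 0.1180
Decision: fail to reject H₀

Answer: t = 1.6109, fail to reject H₀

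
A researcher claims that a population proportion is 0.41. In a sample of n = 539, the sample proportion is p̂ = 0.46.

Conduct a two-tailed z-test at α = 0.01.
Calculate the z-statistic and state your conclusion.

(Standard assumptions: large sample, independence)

H₀: p = 0.41, H₁: p ≠ 0.41
Standard error: SE = √(p₀(1-p₀)/n) = √(0.41×0.59/539) = 0.021185
z-statistic: z = (p̂ - p₀)/SE = (0.46 - 0.41)/0.021185 = 2.3602
Critical value: z_0.005 = ±2.576
p-value = 0.0183
Decision: fail to reject H₀ at α = 0.01

Answer: z = 2.3602, fail to reject H₀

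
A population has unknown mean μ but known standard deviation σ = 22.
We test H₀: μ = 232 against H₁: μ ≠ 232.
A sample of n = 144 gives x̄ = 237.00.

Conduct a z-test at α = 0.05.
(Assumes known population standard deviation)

Answer: z = 2.7273, reject H₀

Derivation:
Standard error: SE = σ/√n = 22/√144 = 1.8333
z-statistic: z = (x̄ - μ₀)/SE = (237.00 - 232)/1.8333 = 2.7273
Critical value: ±1.960
p-value = 0.0064
Decision: reject H₀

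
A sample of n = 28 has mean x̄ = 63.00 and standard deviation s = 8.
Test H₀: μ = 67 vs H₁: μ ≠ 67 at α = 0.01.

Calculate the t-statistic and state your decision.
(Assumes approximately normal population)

df = n - 1 = 27
SE = s/√n = 8/√28 = 1.5119
t = (x̄ - μ₀)/SE = (63.00 - 67)/1.5119 = -2.6457
Critical value: t_{0.005,27} = ±2.771
p-value ≈ 0.0134
Decision: fail to reject H₀

Answer: t = -2.6457, fail to reject H₀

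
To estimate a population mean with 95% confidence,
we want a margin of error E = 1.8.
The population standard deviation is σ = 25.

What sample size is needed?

z_0.025 = 1.960
n = (z×σ/E)² = (1.960×25/1.8)²
n = 741.0494
Round up: n = 742

Answer: n = 742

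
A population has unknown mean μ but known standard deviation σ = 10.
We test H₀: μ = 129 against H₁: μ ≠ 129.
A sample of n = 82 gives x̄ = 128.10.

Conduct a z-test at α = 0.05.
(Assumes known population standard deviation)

Standard error: SE = σ/√n = 10/√82 = 1.1043
z-statistic: z = (x̄ - μ₀)/SE = (128.10 - 129)/1.1043 = -0.8150
Critical value: ±1.960
p-value = 0.4151
Decision: fail to reject H₀

Answer: z = -0.8150, fail to reject H₀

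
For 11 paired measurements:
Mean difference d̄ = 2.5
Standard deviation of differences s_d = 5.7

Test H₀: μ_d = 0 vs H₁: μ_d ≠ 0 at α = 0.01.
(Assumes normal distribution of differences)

df = n - 1 = 10
SE = s_d/√n = 5.7/√11 = 1.7186
t = d̄/SE = 2.5/1.7186 = 1.4547
Critical value: t_{0.005,10} = ±3.169
p-value ≈ 0.1764
Decision: fail to reject H₀

Answer: t = 1.4547, fail to reject H₀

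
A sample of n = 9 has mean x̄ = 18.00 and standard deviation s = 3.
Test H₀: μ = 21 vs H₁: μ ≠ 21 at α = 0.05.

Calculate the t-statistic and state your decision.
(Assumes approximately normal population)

df = n - 1 = 8
SE = s/√n = 3/√9 = 1.0000
t = (x̄ - μ₀)/SE = (18.00 - 21)/1.0000 = -3.0000
Critical value: t_{0.025,8} = ±2.306
p-value ≈ 0.0171
Decision: reject H₀

Answer: t = -3.0000, reject H₀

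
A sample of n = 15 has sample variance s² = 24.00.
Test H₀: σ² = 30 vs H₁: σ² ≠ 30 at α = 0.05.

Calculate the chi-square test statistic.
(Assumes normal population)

Answer: χ² = 11.2000, fail to reject H₀

Derivation:
df = n - 1 = 14
χ² = (n-1)s²/σ₀² = 14×24.00/30 = 11.2000
Critical values: χ²_{0.975,14} = 5.629, χ²_{0.025,14} = 26.119
Rejection region: χ² < 5.629 or χ² > 26.119
Decision: fail to reject H₀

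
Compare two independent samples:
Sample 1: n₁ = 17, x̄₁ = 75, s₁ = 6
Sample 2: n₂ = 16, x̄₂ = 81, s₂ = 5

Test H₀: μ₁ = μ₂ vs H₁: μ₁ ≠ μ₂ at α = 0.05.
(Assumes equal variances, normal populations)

Answer: t = -3.1101, reject H₀

Derivation:
Pooled variance: s²_p = [16×6² + 15×5²]/(31) = 30.6774
s_p = 5.5387
SE = s_p×√(1/n₁ + 1/n₂) = 5.5387×√(1/17 + 1/16) = 1.9292
t = (x̄₁ - x̄₂)/SE = (75 - 81)/1.9292 = -3.1101
df = 31, t-critical = ±2.040
Decision: reject H₀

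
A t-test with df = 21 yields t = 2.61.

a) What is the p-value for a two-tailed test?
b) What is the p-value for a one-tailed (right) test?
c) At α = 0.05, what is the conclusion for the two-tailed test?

Using t-distribution with df = 21:
a) Two-tailed: p = 2×P(T > 2.61) = 0.0164
b) One-tailed: p = P(T > 2.61) = 0.0082
c) 0.0164 < 0.05, reject H₀

Answer: a) 0.0164, b) 0.0082, c) reject H₀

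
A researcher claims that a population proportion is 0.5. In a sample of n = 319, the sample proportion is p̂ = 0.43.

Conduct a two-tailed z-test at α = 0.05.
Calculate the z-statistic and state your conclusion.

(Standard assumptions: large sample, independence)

Answer: z = -2.5004, reject H₀

Derivation:
H₀: p = 0.5, H₁: p ≠ 0.5
Standard error: SE = √(p₀(1-p₀)/n) = √(0.5×0.5/319) = 0.027995
z-statistic: z = (p̂ - p₀)/SE = (0.43 - 0.5)/0.027995 = -2.5004
Critical value: z_0.025 = ±1.960
p-value = 0.0124
Decision: reject H₀ at α = 0.05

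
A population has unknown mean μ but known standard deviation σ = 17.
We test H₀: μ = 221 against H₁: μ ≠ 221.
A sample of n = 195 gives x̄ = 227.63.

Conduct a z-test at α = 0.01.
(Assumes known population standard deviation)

Standard error: SE = σ/√n = 17/√195 = 1.2174
z-statistic: z = (x̄ - μ₀)/SE = (227.63 - 221)/1.2174 = 5.4460
Critical value: ±2.576
p-value < 0.0001
Decision: reject H₀

Answer: z = 5.4460, reject H₀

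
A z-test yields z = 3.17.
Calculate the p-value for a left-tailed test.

For z = 3.17:
p = P(Z < 3.17) = Φ(3.17) = 0.9992

Answer: p-value ≈ 0.9992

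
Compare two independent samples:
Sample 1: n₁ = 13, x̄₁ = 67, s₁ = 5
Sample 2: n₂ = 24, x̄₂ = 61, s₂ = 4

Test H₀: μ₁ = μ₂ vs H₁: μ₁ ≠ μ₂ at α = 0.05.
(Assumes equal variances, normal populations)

Pooled variance: s²_p = [12×5² + 23×4²]/(35) = 19.0857
s_p = 4.3687
SE = s_p×√(1/n₁ + 1/n₂) = 4.3687×√(1/13 + 1/24) = 1.5044
t = (x̄₁ - x̄₂)/SE = (67 - 61)/1.5044 = 3.9883
df = 35, t-critical = ±2.030
Decision: reject H₀

Answer: t = 3.9883, reject H₀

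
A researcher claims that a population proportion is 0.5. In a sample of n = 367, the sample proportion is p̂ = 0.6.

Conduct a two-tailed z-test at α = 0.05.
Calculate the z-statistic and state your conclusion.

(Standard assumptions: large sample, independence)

Answer: z = 3.8314, reject H₀

Derivation:
H₀: p = 0.5, H₁: p ≠ 0.5
Standard error: SE = √(p₀(1-p₀)/n) = √(0.5×0.5/367) = 0.026100
z-statistic: z = (p̂ - p₀)/SE = (0.6 - 0.5)/0.026100 = 3.8314
Critical value: z_0.025 = ±1.960
p-value = 0.0001
Decision: reject H₀ at α = 0.05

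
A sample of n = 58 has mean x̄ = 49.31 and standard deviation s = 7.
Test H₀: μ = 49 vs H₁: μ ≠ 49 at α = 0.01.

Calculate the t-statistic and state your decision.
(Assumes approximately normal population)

Answer: t = 0.3373, fail to reject H₀

Derivation:
df = n - 1 = 57
SE = s/√n = 7/√58 = 0.9191
t = (x̄ - μ₀)/SE = (49.31 - 49)/0.9191 = 0.3373
Critical value: t_{0.005,57} = ±2.665
p-value ≈ 0.7371
Decision: fail to reject H₀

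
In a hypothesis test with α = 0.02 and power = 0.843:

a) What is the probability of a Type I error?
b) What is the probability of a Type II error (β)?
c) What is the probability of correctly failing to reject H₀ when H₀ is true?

Answer: a) 0.02, b) 0.157, c) 0.98

Derivation:
a) Type I error probability = α = 0.02
b) Power = P(reject H₀ | H₁ true) = 1 - β = 0.843, so Type II error probability = β = 1 - Power = 0.157
c) P(fail to reject H₀ | H₀ true) = 1 - α = 0.98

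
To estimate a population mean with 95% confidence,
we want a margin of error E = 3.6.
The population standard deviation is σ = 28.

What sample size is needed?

Answer: n = 233

Derivation:
z_0.025 = 1.960
n = (z×σ/E)² = (1.960×28/3.6)²
n = 232.3931
Round up: n = 233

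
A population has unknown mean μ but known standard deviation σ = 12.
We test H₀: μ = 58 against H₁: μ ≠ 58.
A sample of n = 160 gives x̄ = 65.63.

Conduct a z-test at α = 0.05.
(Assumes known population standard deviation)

Answer: z = 8.0426, reject H₀

Derivation:
Standard error: SE = σ/√n = 12/√160 = 0.9487
z-statistic: z = (x̄ - μ₀)/SE = (65.63 - 58)/0.9487 = 8.0426
Critical value: ±1.960
p-value < 0.0001
Decision: reject H₀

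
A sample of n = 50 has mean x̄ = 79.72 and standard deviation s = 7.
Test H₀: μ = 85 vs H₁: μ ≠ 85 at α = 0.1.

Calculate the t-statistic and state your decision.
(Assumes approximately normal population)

df = n - 1 = 49
SE = s/√n = 7/√50 = 0.9899
t = (x̄ - μ₀)/SE = (79.72 - 85)/0.9899 = -5.3339
Critical value: t_{0.05,49} = ±1.677
p-value < 0.0001
Decision: reject H₀

Answer: t = -5.3339, reject H₀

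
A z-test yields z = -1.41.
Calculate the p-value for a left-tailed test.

For z = -1.41:
p = P(Z < -1.41) = Φ(-1.41) = 0.0793

Answer: p-value ≈ 0.0793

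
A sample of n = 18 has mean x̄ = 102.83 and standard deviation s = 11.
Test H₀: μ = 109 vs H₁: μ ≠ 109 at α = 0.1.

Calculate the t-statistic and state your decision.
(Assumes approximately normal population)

df = n - 1 = 17
SE = s/√n = 11/√18 = 2.5927
t = (x̄ - μ₀)/SE = (102.83 - 109)/2.5927 = -2.3798
Critical value: t_{0.05,17} = ±1.740
p-value ≈ 0.0293
Decision: reject H₀

Answer: t = -2.3798, reject H₀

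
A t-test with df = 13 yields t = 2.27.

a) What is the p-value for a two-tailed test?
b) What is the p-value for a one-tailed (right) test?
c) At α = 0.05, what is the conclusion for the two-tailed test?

Answer: a) 0.0409, b) 0.0204, c) reject H₀

Derivation:
Using t-distribution with df = 13:
a) Two-tailed: p = 2×P(T > 2.27) = 0.0409
b) One-tailed: p = P(T > 2.27) = 0.0204
c) 0.0409 < 0.05, reject H₀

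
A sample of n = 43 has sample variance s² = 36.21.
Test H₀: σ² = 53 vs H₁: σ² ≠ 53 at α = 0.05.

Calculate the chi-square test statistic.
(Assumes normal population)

Answer: χ² = 28.6947, fail to reject H₀

Derivation:
df = n - 1 = 42
χ² = (n-1)s²/σ₀² = 42×36.21/53 = 28.6947
Critical values: χ²_{0.975,42} = 25.999, χ²_{0.025,42} = 61.777
Rejection region: χ² < 25.999 or χ² > 61.777
Decision: fail to reject H₀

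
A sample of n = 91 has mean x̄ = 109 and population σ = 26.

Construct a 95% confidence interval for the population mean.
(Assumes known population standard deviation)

Confidence level: 95%, α = 0.05
z_0.025 = 1.960
SE = σ/√n = 26/√91 = 2.7255
Margin of error = 1.960 × 2.7255 = 5.3420
CI: x̄ ± margin = 109 ± 5.3420
CI: (103.6580, 114.3420)

Answer: (103.6580, 114.3420)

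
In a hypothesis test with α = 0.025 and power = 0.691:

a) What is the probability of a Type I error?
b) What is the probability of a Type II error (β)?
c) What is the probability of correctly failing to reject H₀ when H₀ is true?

Answer: a) 0.025, b) 0.309, c) 0.975

Derivation:
a) Type I error probability = α = 0.025
b) Power = P(reject H₀ | H₁ true) = 1 - β = 0.691, so Type II error probability = β = 1 - Power = 0.309
c) P(fail to reject H₀ | H₀ true) = 1 - α = 0.975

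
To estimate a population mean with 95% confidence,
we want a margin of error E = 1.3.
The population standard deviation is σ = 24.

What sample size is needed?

z_0.025 = 1.960
n = (z×σ/E)² = (1.960×24/1.3)²
n = 1309.3264
Round up: n = 1310

Answer: n = 1310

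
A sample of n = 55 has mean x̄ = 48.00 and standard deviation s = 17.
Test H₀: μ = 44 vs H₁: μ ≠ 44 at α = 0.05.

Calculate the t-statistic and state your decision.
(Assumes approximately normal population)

df = n - 1 = 54
SE = s/√n = 17/√55 = 2.2923
t = (x̄ - μ₀)/SE = (48.00 - 44)/2.2923 = 1.7450
Critical value: t_{0.025,54} = ±2.005
p-value ≈ 0.0867
Decision: fail to reject H₀

Answer: t = 1.7450, fail to reject H₀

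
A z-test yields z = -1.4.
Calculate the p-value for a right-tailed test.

Answer: p-value ≈ 0.9192

Derivation:
For z = -1.4:
p = P(Z > -1.4) = 1 - Φ(-1.4) = 0.9192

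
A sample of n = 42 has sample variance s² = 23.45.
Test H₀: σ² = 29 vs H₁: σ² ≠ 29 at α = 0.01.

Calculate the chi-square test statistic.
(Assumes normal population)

df = n - 1 = 41
χ² = (n-1)s²/σ₀² = 41×23.45/29 = 33.1534
Critical values: χ²_{0.995,41} = 21.421, χ²_{0.005,41} = 68.053
Rejection region: χ² < 21.421 or χ² > 68.053
Decision: fail to reject H₀

Answer: χ² = 33.1534, fail to reject H₀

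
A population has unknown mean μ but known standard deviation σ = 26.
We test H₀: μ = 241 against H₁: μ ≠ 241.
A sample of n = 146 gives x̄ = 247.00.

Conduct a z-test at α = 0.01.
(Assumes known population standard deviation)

Standard error: SE = σ/√n = 26/√146 = 2.1518
z-statistic: z = (x̄ - μ₀)/SE = (247.00 - 241)/2.1518 = 2.7884
Critical value: ±2.576
p-value = 0.0053
Decision: reject H₀

Answer: z = 2.7884, reject H₀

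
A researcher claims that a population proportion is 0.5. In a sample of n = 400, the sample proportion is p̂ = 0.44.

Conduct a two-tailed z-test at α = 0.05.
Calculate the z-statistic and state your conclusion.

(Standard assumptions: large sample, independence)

H₀: p = 0.5, H₁: p ≠ 0.5
Standard error: SE = √(p₀(1-p₀)/n) = √(0.5×0.5/400) = 0.025000
z-statistic: z = (p̂ - p₀)/SE = (0.44 - 0.5)/0.025000 = -2.4000
Critical value: z_0.025 = ±1.960
p-value = 0.0164
Decision: reject H₀ at α = 0.05

Answer: z = -2.4000, reject H₀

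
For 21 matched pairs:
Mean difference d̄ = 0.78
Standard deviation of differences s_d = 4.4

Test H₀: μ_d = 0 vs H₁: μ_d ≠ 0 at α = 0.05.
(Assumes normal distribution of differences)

df = n - 1 = 20
SE = s_d/√n = 4.4/√21 = 0.9602
t = d̄/SE = 0.78/0.9602 = 0.8123
Critical value: t_{0.025,20} = ±2.086
p-value ≈ 0.4262
Decision: fail to reject H₀

Answer: t = 0.8123, fail to reject H₀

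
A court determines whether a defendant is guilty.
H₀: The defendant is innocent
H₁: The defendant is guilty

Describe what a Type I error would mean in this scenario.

Answer: Convicting an innocent person

Derivation:
A Type I error (probability α) occurs when we reject a true H₀.
A Type II error (probability β) occurs when we fail to reject a false H₀.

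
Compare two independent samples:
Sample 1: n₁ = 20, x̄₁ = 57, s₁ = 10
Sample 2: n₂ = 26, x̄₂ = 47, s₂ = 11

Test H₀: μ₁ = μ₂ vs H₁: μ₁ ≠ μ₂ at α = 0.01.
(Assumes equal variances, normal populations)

Pooled variance: s²_p = [19×10² + 25×11²]/(44) = 111.9318
s_p = 10.5798
SE = s_p×√(1/n₁ + 1/n₂) = 10.5798×√(1/20 + 1/26) = 3.1467
t = (x̄₁ - x̄₂)/SE = (57 - 47)/3.1467 = 3.1779
df = 44, t-critical = ±2.692
Decision: reject H₀

Answer: t = 3.1779, reject H₀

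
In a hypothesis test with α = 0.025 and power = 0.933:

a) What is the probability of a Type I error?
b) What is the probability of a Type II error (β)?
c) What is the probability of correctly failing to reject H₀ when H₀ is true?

Answer: a) 0.025, b) 0.067, c) 0.975

Derivation:
a) Type I error probability = α = 0.025
b) Power = P(reject H₀ | H₁ true) = 1 - β = 0.933, so Type II error probability = β = 1 - Power = 0.067
c) P(fail to reject H₀ | H₀ true) = 1 - α = 0.975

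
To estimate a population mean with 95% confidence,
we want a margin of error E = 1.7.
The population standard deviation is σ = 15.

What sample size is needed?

z_0.025 = 1.960
n = (z×σ/E)² = (1.960×15/1.7)²
n = 299.0865
Round up: n = 300

Answer: n = 300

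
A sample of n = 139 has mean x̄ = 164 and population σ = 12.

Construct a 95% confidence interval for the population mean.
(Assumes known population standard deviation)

Confidence level: 95%, α = 0.05
z_0.025 = 1.960
SE = σ/√n = 12/√139 = 1.0178
Margin of error = 1.960 × 1.0178 = 1.9949
CI: x̄ ± margin = 164 ± 1.9949
CI: (162.0051, 165.9949)

Answer: (162.0051, 165.9949)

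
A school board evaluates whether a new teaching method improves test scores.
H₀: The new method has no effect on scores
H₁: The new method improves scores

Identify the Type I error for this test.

Answer: Concluding the new method improves scores when it actually doesn't

Derivation:
Type I error (α): Rejecting H₀ when H₀ is true
Type II error (β): Failing to reject H₀ when H₁ is true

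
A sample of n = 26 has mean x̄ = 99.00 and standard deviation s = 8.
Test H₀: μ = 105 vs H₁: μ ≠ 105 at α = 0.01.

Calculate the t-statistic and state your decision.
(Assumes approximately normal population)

Answer: t = -3.8243, reject H₀

Derivation:
df = n - 1 = 25
SE = s/√n = 8/√26 = 1.5689
t = (x̄ - μ₀)/SE = (99.00 - 105)/1.5689 = -3.8243
Critical value: t_{0.005,25} = ±2.787
p-value ≈ 0.0008
Decision: reject H₀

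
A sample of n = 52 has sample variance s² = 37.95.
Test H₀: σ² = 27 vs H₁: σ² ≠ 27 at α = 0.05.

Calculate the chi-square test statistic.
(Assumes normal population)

df = n - 1 = 51
χ² = (n-1)s²/σ₀² = 51×37.95/27 = 71.6833
Critical values: χ²_{0.975,51} = 33.162, χ²_{0.025,51} = 72.616
Rejection region: χ² < 33.162 or χ² > 72.616
Decision: fail to reject H₀

Answer: χ² = 71.6833, fail to reject H₀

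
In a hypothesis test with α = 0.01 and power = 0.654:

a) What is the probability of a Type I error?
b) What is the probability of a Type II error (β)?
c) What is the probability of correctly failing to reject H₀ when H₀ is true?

Answer: a) 0.01, b) 0.346, c) 0.99

Derivation:
a) Type I error probability = α = 0.01
b) Power = P(reject H₀ | H₁ true) = 1 - β = 0.654, so Type II error probability = β = 1 - Power = 0.346
c) P(fail to reject H₀ | H₀ true) = 1 - α = 0.99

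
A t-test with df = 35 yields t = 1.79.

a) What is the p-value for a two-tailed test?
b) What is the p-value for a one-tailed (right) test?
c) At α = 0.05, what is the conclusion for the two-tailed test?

Answer: a) 0.0821, b) 0.0411, c) fail to reject H₀

Derivation:
Using t-distribution with df = 35:
a) Two-tailed: p = 2×P(T > 1.79) = 0.0821
b) One-tailed: p = P(T > 1.79) = 0.0411
c) 0.0821 ≥ 0.05, fail to reject H₀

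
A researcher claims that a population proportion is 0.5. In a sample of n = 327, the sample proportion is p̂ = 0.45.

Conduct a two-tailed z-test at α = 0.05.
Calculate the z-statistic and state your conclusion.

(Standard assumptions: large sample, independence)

Answer: z = -1.8083, fail to reject H₀

Derivation:
H₀: p = 0.5, H₁: p ≠ 0.5
Standard error: SE = √(p₀(1-p₀)/n) = √(0.5×0.5/327) = 0.027650
z-statistic: z = (p̂ - p₀)/SE = (0.45 - 0.5)/0.027650 = -1.8083
Critical value: z_0.025 = ±1.960
p-value = 0.0706
Decision: fail to reject H₀ at α = 0.05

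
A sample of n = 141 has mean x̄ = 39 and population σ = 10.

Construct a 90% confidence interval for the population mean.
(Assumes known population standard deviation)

Answer: (37.6146, 40.3854)

Derivation:
Confidence level: 90%, α = 0.1
z_0.05 = 1.645
SE = σ/√n = 10/√141 = 0.8422
Margin of error = 1.645 × 0.8422 = 1.3854
CI: x̄ ± margin = 39 ± 1.3854
CI: (37.6146, 40.3854)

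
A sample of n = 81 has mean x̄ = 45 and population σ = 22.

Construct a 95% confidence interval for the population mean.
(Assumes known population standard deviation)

Answer: (40.2090, 49.7910)

Derivation:
Confidence level: 95%, α = 0.05
z_0.025 = 1.960
SE = σ/√n = 22/√81 = 2.4444
Margin of error = 1.960 × 2.4444 = 4.7910
CI: x̄ ± margin = 45 ± 4.7910
CI: (40.2090, 49.7910)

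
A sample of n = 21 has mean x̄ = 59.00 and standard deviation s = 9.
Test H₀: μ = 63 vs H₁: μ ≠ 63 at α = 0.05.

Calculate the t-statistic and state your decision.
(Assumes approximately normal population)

df = n - 1 = 20
SE = s/√n = 9/√21 = 1.9640
t = (x̄ - μ₀)/SE = (59.00 - 63)/1.9640 = -2.0367
Critical value: t_{0.025,20} = ±2.086
p-value ≈ 0.0551
Decision: fail to reject H₀

Answer: t = -2.0367, fail to reject H₀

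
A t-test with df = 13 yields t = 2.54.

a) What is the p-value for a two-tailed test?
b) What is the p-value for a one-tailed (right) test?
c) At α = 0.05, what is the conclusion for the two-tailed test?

Answer: a) 0.0247, b) 0.0123, c) reject H₀

Derivation:
Using t-distribution with df = 13:
a) Two-tailed: p = 2×P(T > 2.54) = 0.0247
b) One-tailed: p = P(T > 2.54) = 0.0123
c) 0.0247 < 0.05, reject H₀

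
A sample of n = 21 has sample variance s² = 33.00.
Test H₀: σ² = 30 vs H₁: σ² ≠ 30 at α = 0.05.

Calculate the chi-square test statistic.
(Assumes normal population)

Answer: χ² = 22.0000, fail to reject H₀

Derivation:
df = n - 1 = 20
χ² = (n-1)s²/σ₀² = 20×33.00/30 = 22.0000
Critical values: χ²_{0.975,20} = 9.591, χ²_{0.025,20} = 34.170
Rejection region: χ² < 9.591 or χ² > 34.170
Decision: fail to reject H₀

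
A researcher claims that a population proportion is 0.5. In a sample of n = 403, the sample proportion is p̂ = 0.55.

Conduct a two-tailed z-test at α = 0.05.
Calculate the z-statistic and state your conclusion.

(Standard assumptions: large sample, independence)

Answer: z = 2.0075, reject H₀

Derivation:
H₀: p = 0.5, H₁: p ≠ 0.5
Standard error: SE = √(p₀(1-p₀)/n) = √(0.5×0.5/403) = 0.024907
z-statistic: z = (p̂ - p₀)/SE = (0.55 - 0.5)/0.024907 = 2.0075
Critical value: z_0.025 = ±1.960
p-value = 0.0447
Decision: reject H₀ at α = 0.05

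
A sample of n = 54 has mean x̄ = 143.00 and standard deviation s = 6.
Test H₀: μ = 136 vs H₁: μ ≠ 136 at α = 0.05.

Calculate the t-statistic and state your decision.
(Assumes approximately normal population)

df = n - 1 = 53
SE = s/√n = 6/√54 = 0.8165
t = (x̄ - μ₀)/SE = (143.00 - 136)/0.8165 = 8.5732
Critical value: t_{0.025,53} = ±2.006
p-value < 0.0001
Decision: reject H₀

Answer: t = 8.5732, reject H₀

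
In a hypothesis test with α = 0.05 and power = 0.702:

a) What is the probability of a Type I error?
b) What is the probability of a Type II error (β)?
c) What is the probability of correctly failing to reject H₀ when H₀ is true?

a) Type I error probability = α = 0.05
b) Power = P(reject H₀ | H₁ true) = 1 - β = 0.702, so Type II error probability = β = 1 - Power = 0.298
c) P(fail to reject H₀ | H₀ true) = 1 - α = 0.95

Answer: a) 0.05, b) 0.298, c) 0.95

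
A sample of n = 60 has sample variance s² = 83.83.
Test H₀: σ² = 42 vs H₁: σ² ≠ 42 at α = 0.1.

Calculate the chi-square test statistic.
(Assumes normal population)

df = n - 1 = 59
χ² = (n-1)s²/σ₀² = 59×83.83/42 = 117.7612
Critical values: χ²_{0.95,59} = 42.339, χ²_{0.05,59} = 77.931
Rejection region: χ² < 42.339 or χ² > 77.931
Decision: reject H₀

Answer: χ² = 117.7612, reject H₀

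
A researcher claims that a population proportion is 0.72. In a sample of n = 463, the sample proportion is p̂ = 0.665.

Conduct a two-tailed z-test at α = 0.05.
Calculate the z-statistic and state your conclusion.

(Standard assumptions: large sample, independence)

Answer: z = -2.6357, reject H₀

Derivation:
H₀: p = 0.72, H₁: p ≠ 0.72
Standard error: SE = √(p₀(1-p₀)/n) = √(0.72×0.28/463) = 0.020867
z-statistic: z = (p̂ - p₀)/SE = (0.665 - 0.72)/0.020867 = -2.6357
Critical value: z_0.025 = ±1.960
p-value = 0.0084
Decision: reject H₀ at α = 0.05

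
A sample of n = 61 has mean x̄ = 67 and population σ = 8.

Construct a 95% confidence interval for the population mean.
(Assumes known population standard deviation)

Confidence level: 95%, α = 0.05
z_0.025 = 1.960
SE = σ/√n = 8/√61 = 1.0243
Margin of error = 1.960 × 1.0243 = 2.0076
CI: x̄ ± margin = 67 ± 2.0076
CI: (64.9924, 69.0076)

Answer: (64.9924, 69.0076)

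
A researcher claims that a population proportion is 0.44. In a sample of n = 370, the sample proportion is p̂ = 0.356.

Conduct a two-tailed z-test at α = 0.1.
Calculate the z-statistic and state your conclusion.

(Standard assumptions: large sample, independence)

Answer: z = -3.2551, reject H₀

Derivation:
H₀: p = 0.44, H₁: p ≠ 0.44
Standard error: SE = √(p₀(1-p₀)/n) = √(0.44×0.56/370) = 0.025806
z-statistic: z = (p̂ - p₀)/SE = (0.356 - 0.44)/0.025806 = -3.2551
Critical value: z_0.05 = ±1.645
p-value = 0.0011
Decision: reject H₀ at α = 0.1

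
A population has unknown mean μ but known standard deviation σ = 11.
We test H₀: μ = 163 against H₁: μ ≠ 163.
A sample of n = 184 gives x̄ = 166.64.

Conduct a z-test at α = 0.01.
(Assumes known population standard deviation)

Answer: z = 4.4888, reject H₀

Derivation:
Standard error: SE = σ/√n = 11/√184 = 0.8109
z-statistic: z = (x̄ - μ₀)/SE = (166.64 - 163)/0.8109 = 4.4888
Critical value: ±2.576
p-value < 0.0001
Decision: reject H₀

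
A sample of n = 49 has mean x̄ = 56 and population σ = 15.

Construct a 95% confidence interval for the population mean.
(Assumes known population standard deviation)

Answer: (51.7999, 60.2001)

Derivation:
Confidence level: 95%, α = 0.05
z_0.025 = 1.960
SE = σ/√n = 15/√49 = 2.1429
Margin of error = 1.960 × 2.1429 = 4.2001
CI: x̄ ± margin = 56 ± 4.2001
CI: (51.7999, 60.2001)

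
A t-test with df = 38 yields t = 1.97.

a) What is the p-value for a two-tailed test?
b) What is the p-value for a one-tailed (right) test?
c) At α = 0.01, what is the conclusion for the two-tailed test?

Answer: a) 0.0562, b) 0.0281, c) fail to reject H₀

Derivation:
Using t-distribution with df = 38:
a) Two-tailed: p = 2×P(T > 1.97) = 0.0562
b) One-tailed: p = P(T > 1.97) = 0.0281
c) 0.0562 ≥ 0.01, fail to reject H₀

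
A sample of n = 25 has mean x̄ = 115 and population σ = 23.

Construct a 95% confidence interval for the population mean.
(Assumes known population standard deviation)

Answer: (105.9840, 124.0160)

Derivation:
Confidence level: 95%, α = 0.05
z_0.025 = 1.960
SE = σ/√n = 23/√25 = 4.6000
Margin of error = 1.960 × 4.6000 = 9.0160
CI: x̄ ± margin = 115 ± 9.0160
CI: (105.9840, 124.0160)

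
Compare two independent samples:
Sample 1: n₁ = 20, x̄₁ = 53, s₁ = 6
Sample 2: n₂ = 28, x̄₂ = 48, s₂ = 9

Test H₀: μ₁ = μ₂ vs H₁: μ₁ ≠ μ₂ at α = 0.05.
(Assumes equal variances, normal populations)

Pooled variance: s²_p = [19×6² + 27×9²]/(46) = 62.4130
s_p = 7.9002
SE = s_p×√(1/n₁ + 1/n₂) = 7.9002×√(1/20 + 1/28) = 2.3129
t = (x̄₁ - x̄₂)/SE = (53 - 48)/2.3129 = 2.1618
df = 46, t-critical = ±2.013
Decision: reject H₀

Answer: t = 2.1618, reject H₀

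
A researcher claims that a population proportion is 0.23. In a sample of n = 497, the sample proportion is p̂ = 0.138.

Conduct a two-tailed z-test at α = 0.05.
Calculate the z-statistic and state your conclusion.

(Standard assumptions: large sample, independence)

H₀: p = 0.23, H₁: p ≠ 0.23
Standard error: SE = √(p₀(1-p₀)/n) = √(0.23×0.77/497) = 0.018877
z-statistic: z = (p̂ - p₀)/SE = (0.138 - 0.23)/0.018877 = -4.8737
Critical value: z_0.025 = ±1.960
p-value < 0.0001
Decision: reject H₀ at α = 0.05

Answer: z = -4.8737, reject H₀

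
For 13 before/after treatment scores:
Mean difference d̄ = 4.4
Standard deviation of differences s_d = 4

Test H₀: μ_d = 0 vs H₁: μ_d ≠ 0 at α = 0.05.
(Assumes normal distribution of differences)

Answer: t = 3.9661, reject H₀

Derivation:
df = n - 1 = 12
SE = s_d/√n = 4/√13 = 1.1094
t = d̄/SE = 4.4/1.1094 = 3.9661
Critical value: t_{0.025,12} = ±2.179
p-value ≈ 0.0019
Decision: reject H₀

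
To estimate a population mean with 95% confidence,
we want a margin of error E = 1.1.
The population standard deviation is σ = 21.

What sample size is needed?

z_0.025 = 1.960
n = (z×σ/E)² = (1.960×21/1.1)²
n = 1400.1203
Round up: n = 1401

Answer: n = 1401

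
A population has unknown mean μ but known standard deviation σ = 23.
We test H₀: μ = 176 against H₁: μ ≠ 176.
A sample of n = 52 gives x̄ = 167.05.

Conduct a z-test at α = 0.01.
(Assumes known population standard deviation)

Answer: z = -2.8061, reject H₀

Derivation:
Standard error: SE = σ/√n = 23/√52 = 3.1895
z-statistic: z = (x̄ - μ₀)/SE = (167.05 - 176)/3.1895 = -2.8061
Critical value: ±2.576
p-value = 0.0050
Decision: reject H₀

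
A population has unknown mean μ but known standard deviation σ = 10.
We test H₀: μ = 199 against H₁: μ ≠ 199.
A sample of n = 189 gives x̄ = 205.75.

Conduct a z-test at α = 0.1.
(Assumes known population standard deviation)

Answer: z = 9.2796, reject H₀

Derivation:
Standard error: SE = σ/√n = 10/√189 = 0.7274
z-statistic: z = (x̄ - μ₀)/SE = (205.75 - 199)/0.7274 = 9.2796
Critical value: ±1.645
p-value < 0.0001
Decision: reject H₀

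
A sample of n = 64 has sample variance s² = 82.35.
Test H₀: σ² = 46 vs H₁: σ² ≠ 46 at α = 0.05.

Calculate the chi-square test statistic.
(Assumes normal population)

Answer: χ² = 112.7837, reject H₀

Derivation:
df = n - 1 = 63
χ² = (n-1)s²/σ₀² = 63×82.35/46 = 112.7837
Critical values: χ²_{0.975,63} = 42.950, χ²_{0.025,63} = 86.830
Rejection region: χ² < 42.950 or χ² > 86.830
Decision: reject H₀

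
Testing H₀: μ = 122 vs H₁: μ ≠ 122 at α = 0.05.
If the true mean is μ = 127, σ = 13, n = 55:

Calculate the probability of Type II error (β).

SE = σ/√n = 13/√55 = 1.7529
Critical values: μ₀ ± z_0.025×SE = 122 ± 1.960×1.7529
Acceptance region: (118.5643, 125.4357)
Under H₁ (μ = 127): z_high = (125.4357 - 127)/1.7529 = -0.8924, z_low = (118.5643 - 127)/1.7529 = -4.8124
β = P(not reject | H₁) = Φ(-0.8924) - Φ(-4.8124) ≈ 0.1861

Answer: β ≈ 0.1861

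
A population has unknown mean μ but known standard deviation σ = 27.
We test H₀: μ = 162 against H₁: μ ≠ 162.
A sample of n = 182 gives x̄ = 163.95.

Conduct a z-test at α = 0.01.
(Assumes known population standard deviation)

Standard error: SE = σ/√n = 27/√182 = 2.0014
z-statistic: z = (x̄ - μ₀)/SE = (163.95 - 162)/2.0014 = 0.9743
Critical value: ±2.576
p-value = 0.3299
Decision: fail to reject H₀

Answer: z = 0.9743, fail to reject H₀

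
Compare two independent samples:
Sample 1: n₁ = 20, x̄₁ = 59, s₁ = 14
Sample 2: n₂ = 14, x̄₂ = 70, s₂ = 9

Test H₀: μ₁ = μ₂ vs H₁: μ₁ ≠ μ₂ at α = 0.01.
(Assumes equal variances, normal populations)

Answer: t = -2.5836, fail to reject H₀

Derivation:
Pooled variance: s²_p = [19×14² + 13×9²]/(32) = 149.2812
s_p = 12.2181
SE = s_p×√(1/n₁ + 1/n₂) = 12.2181×√(1/20 + 1/14) = 4.2576
t = (x̄₁ - x̄₂)/SE = (59 - 70)/4.2576 = -2.5836
df = 32, t-critical = ±2.738
Decision: fail to reject H₀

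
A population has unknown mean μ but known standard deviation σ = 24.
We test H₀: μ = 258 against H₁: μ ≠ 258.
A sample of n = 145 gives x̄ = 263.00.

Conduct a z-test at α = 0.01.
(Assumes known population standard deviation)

Answer: z = 2.5087, fail to reject H₀

Derivation:
Standard error: SE = σ/√n = 24/√145 = 1.9931
z-statistic: z = (x̄ - μ₀)/SE = (263.00 - 258)/1.9931 = 2.5087
Critical value: ±2.576
p-value = 0.0121
Decision: fail to reject H₀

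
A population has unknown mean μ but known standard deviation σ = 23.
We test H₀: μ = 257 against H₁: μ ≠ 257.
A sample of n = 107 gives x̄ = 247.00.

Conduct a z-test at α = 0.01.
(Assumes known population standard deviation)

Standard error: SE = σ/√n = 23/√107 = 2.2235
z-statistic: z = (x̄ - μ₀)/SE = (247.00 - 257)/2.2235 = -4.4974
Critical value: ±2.576
p-value < 0.0001
Decision: reject H₀

Answer: z = -4.4974, reject H₀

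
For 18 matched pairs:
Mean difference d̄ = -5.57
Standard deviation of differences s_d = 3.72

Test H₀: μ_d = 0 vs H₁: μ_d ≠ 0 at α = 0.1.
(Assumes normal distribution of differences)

df = n - 1 = 17
SE = s_d/√n = 3.72/√18 = 0.8768
t = d̄/SE = -5.57/0.8768 = -6.3526
Critical value: t_{0.05,17} = ±1.740
p-value < 0.0001
Decision: reject H₀

Answer: t = -6.3526, reject H₀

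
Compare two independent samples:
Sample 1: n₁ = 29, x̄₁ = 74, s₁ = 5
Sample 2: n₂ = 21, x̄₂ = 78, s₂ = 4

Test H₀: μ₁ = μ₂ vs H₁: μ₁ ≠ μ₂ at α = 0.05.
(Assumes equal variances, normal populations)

Answer: t = -3.0282, reject H₀

Derivation:
Pooled variance: s²_p = [28×5² + 20×4²]/(48) = 21.2500
s_p = 4.6098
SE = s_p×√(1/n₁ + 1/n₂) = 4.6098×√(1/29 + 1/21) = 1.3209
t = (x̄₁ - x̄₂)/SE = (74 - 78)/1.3209 = -3.0282
df = 48, t-critical = ±2.011
Decision: reject H₀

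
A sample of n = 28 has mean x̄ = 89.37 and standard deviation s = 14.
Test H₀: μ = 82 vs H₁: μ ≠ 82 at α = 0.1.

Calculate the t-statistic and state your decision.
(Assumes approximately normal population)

df = n - 1 = 27
SE = s/√n = 14/√28 = 2.6458
t = (x̄ - μ₀)/SE = (89.37 - 82)/2.6458 = 2.7855
Critical value: t_{0.05,27} = ±1.703
p-value ≈ 0.0097
Decision: reject H₀

Answer: t = 2.7855, reject H₀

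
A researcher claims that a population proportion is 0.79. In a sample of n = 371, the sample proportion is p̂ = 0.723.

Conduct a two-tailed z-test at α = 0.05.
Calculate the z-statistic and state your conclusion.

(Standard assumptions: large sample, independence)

Answer: z = -3.1684, reject H₀

Derivation:
H₀: p = 0.79, H₁: p ≠ 0.79
Standard error: SE = √(p₀(1-p₀)/n) = √(0.79×0.21/371) = 0.021146
z-statistic: z = (p̂ - p₀)/SE = (0.723 - 0.79)/0.021146 = -3.1684
Critical value: z_0.025 = ±1.960
p-value = 0.0015
Decision: reject H₀ at α = 0.05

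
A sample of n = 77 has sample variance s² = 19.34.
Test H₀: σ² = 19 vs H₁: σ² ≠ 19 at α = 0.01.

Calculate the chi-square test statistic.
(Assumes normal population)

Answer: χ² = 77.3600, fail to reject H₀

Derivation:
df = n - 1 = 76
χ² = (n-1)s²/σ₀² = 76×19.34/19 = 77.3600
Critical values: χ²_{0.995,76} = 47.997, χ²_{0.005,76} = 111.495
Rejection region: χ² < 47.997 or χ² > 111.495
Decision: fail to reject H₀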